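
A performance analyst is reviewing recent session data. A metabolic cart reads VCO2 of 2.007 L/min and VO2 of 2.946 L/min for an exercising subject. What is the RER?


RER = VCO2 / VO2 = 2.007 / 2.946 = 0.6813

0.6813


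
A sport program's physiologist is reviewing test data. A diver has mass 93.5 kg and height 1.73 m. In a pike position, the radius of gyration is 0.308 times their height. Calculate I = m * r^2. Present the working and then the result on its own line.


r = 0.308 * 1.73 = 0.53284 m
I = m * r^2 = 93.5 * 0.283918 = 26.546 kg*m^2

26.546 kg*m^2


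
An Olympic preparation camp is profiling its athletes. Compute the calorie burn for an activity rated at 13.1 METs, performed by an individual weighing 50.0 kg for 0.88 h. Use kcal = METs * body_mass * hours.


Product of METs and mass = 13.1 * 50.0 = 655.0
Total kcal = 655.0 * 0.88 = 576.4 kcal

576.4 kcal


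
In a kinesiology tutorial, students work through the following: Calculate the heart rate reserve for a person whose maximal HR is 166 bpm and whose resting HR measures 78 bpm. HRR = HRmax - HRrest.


HRmax = 166 bpm
HRrest = 78 bpm
HRR = 166 - 78 = 88 bpm

88 bpm


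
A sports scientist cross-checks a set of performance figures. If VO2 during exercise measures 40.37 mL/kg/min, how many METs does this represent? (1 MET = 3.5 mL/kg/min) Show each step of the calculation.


METs = VO2 / 3.5 = 40.37 / 3.5 = 11.53

11.53 METs


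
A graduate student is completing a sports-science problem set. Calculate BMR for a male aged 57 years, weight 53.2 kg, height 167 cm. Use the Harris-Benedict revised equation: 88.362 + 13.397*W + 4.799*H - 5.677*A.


Substituting values:
W term = 13.397 * 53.2 = 712.7204
H term = 4.799 * 167 = 801.433
A term = 5.677 * 57 = 323.589
BMR = 1278.93 kcal/day

1278.93 kcal/day


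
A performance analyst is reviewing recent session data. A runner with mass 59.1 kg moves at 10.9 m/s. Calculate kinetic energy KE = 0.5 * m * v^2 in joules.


v^2 = 10.9^2 = 118.81
KE = 0.5 * 59.1 * 118.81
= 3510.84 J

3510.84 J


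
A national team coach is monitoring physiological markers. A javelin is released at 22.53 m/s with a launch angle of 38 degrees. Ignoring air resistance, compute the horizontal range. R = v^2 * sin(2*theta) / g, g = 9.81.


Launch speed squared = 507.6009
sin(2 * 38 deg) = 0.970296
Range = 507.6009 * 0.970296 / 9.81
= 50.206 m

50.206 m


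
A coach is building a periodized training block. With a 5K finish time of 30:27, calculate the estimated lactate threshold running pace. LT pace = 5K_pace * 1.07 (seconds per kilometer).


Race duration = 1827 s for 5 km
Average pace = 1827 / 5 = 365.4 s/km
LT pace = 365.4 * 1.07
= 390.98 s/km

390.98 s/km


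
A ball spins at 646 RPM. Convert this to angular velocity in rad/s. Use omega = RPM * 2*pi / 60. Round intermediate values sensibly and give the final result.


omega = 646 * 2 * pi / 60
= 646 * 6.28318531 / 60
= 4058.938 / 60
= 67.649 rad/s

67.649 rad/s


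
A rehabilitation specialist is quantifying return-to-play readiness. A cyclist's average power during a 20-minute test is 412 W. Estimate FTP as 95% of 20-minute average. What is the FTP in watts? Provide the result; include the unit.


FTP = 20-min power * 0.95
= 412 * 0.95
= 391.4 W

391.4 W


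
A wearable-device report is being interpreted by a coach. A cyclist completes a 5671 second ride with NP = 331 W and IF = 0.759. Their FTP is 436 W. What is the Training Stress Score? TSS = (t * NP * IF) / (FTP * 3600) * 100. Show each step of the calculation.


t * NP * IF = 5671 * 331 * 0.759 = 1424719.659
FTP * 3600 = 1569600
TSS = (1424719.659 / 1569600) * 100 = 90.77

90.77 TSS


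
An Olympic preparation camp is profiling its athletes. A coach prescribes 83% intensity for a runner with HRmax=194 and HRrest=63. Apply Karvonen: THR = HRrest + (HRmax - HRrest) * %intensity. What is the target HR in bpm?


Heart rate reserve = 194 - 63 = 131
Intensity fraction = 83 / 100 = 0.83
THR = 63 + 131 * 0.83 = 171.73 bpm

171.73 bpm


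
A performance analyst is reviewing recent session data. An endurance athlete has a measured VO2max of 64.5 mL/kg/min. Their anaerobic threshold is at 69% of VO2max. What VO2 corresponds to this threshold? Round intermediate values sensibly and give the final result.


Anaerobic threshold VO2 = VO2max * 69%
= 64.5 * 0.69
= 44.51 mL/kg/min

44.51 mL/kg/min


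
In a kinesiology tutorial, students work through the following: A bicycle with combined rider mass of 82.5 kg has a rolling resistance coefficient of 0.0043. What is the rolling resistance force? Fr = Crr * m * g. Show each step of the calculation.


Fr = 0.0043 * 82.5 * 9.81
= 0.35475 * 9.81
= 3.48 N

3.48 N


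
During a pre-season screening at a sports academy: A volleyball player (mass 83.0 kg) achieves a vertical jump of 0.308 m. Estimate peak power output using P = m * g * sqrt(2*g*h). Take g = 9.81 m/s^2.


2 * g * h = 2 * 9.81 * 0.308 = 6.04296
sqrt(6.04296) = 2.458243 m/s
P = 83.0 * 9.81 * 2.458243 = 2001.58 W

2001.58 W


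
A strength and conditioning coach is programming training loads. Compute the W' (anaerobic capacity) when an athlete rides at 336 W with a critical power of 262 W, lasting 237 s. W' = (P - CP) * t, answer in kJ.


Above-CP power = 74 W
Duration = 237 s
W' = 74 * 237 = 17538 J
Convert: 17538 / 1000 = 17.538 kJ

17.538 kJ


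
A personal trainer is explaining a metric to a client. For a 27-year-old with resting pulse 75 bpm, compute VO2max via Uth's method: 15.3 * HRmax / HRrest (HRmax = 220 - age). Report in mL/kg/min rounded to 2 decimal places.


Step 1: HRmax = 220 - 27 = 193 bpm
Step 2: Ratio = 193 / 75 = 2.5733
Step 3: VO2max = 15.3 * 2.5733 = 39.37 mL/kg/min

39.37 mL/kg/min


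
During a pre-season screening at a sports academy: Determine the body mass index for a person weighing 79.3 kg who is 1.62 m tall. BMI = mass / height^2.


BMI = mass / height^2
= 79.3 / 1.62^2
= 79.3 / 2.6244
= 30.22 kg/m^2

30.22 kg/m^2


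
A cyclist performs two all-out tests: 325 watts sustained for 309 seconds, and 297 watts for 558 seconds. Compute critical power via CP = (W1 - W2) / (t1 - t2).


W1 = P1 * t1 = 325 * 309 = 100425 J
W2 = P2 * t2 = 297 * 558 = 165726 J
CP = (100425 - 165726) / (309 - 558)
= 262.25 W

262.25 W


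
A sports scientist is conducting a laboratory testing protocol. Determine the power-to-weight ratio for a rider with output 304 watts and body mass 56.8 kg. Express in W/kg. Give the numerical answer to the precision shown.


P/W = 304 / 56.8 = 5.352 W/kg

5.352 W/kg


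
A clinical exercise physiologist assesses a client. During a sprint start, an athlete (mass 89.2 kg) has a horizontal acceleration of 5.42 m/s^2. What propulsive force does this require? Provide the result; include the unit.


Propulsive force = mass * acceleration
= 89.2 kg * 5.42 m/s^2
= 483.46 N

483.46 N


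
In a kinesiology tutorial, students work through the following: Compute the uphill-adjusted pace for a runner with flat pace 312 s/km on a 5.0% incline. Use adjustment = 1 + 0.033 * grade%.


Adjustment factor = 1 + 0.033 * 5.0 = 1.165
Grade-adjusted pace = 312 * 1.165 = 363.48 s/km

363.48 s/km


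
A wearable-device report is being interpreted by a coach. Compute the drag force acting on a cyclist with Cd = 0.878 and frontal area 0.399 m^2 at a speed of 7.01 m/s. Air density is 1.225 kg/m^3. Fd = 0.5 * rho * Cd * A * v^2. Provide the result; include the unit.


Step 1: v^2 = 49.1401
Step 2: Fd = 0.5 * 1.225 * 0.878 * 0.399 * 49.1401
= 10.544 N

10.544 N


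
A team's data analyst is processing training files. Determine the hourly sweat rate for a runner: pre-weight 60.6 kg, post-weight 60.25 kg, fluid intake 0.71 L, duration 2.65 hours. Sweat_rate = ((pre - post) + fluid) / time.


Mass lost = 60.6 - 60.25 = 0.35 kg
Add fluid consumed: 0.35 + 0.71 = 1.06 L total sweat
Sweat rate = 1.06 / 2.65 = 0.4 L/h

0.4 L/h


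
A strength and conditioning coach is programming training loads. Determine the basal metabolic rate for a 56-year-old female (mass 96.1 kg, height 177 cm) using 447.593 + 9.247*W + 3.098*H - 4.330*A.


BMR = 447.593 + 9.247*96.1 + 3.098*177 - 4.330*56
= 1642.1 kcal/day

1642.1 kcal/day


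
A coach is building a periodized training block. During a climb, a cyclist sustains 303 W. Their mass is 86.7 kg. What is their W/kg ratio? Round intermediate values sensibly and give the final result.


Power-to-weight = 303 W / 86.7 kg
= 3.495 W/kg

3.495 W/kg


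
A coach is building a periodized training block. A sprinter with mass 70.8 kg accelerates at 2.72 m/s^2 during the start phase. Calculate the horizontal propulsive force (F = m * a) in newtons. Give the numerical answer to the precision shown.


F = m * a
= 70.8 * 2.72
= 192.58 N

192.58 N


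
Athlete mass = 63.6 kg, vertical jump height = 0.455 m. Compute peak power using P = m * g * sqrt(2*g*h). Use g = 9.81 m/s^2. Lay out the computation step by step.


sqrt(2 * 9.81 * 0.455) = sqrt(8.9271) = 2.987825 m/s
P = 63.6 * 9.81 * 2.987825
= 1864.15 W

1864.15 W


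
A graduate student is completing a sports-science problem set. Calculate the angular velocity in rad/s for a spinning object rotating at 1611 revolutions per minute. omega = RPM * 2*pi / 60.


omega = RPM * 2*pi / 60
= 1611 * 6.28318531 / 60
= 168.704 rad/s

168.704 rad/s


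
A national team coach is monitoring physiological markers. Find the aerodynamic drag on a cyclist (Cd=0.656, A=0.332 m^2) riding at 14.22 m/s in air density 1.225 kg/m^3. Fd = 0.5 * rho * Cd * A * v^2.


Fd = 0.5 * 1.225 * 0.656 * 0.332 * 14.22^2
= 0.5 * 1.225 * 0.656 * 0.332 * 202.2084
= 26.974 N

26.974 N


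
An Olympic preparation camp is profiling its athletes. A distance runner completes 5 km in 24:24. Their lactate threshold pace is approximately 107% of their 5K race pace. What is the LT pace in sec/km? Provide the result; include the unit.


Convert to seconds: 24 min 24 s = 1464 s
Pace per km = 1464 / 5 = 292.8 s/km
LT pace = 292.8 * 1.07 = 313.3 s/km

313.3 s/km


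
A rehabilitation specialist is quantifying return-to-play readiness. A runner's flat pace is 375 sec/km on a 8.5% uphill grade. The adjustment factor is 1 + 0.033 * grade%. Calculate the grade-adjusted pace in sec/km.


Factor = 1 + 0.033 * 8.5 = 1.2805
Adjusted pace = 375 * 1.2805
= 480.19 sec/km

480.19 s/km


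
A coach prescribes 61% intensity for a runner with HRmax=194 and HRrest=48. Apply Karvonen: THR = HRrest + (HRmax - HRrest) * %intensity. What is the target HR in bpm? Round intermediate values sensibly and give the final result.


Heart rate reserve = 194 - 48 = 146
Intensity fraction = 61 / 100 = 0.61
THR = 48 + 146 * 0.61 = 137.06 bpm

137.06 bpm


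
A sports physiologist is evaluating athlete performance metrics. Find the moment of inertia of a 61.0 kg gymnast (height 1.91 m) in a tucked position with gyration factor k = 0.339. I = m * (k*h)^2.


Radius of gyration = 0.339 * 1.91 = 0.64749 m
I = 61.0 * 0.64749^2
= 61.0 * 0.419243
= 25.574 kg*m^2

25.574 kg*m^2


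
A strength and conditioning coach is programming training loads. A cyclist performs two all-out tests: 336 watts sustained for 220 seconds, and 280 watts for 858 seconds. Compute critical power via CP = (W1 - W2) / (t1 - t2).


W1 = P1 * t1 = 336 * 220 = 73920 J
W2 = P2 * t2 = 280 * 858 = 240240 J
CP = (73920 - 240240) / (220 - 858)
= 260.69 W

260.69 W


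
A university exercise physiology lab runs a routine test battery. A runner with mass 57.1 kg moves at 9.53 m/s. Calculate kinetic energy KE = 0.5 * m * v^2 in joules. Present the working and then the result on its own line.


v^2 = 9.53^2 = 90.8209
KE = 0.5 * 57.1 * 90.8209
= 2592.94 J

2592.94 J


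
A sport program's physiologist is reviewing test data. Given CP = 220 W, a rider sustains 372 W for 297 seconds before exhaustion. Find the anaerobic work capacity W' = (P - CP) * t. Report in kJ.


Excess power = 372 - 220 = 152 W
Work above CP = 152 * 297 = 45144 J
W' = 45.144 kJ

45.144 kJ


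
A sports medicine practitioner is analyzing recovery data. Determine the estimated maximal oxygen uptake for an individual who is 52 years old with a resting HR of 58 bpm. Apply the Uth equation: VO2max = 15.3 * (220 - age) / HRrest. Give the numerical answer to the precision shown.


HRmax = 220 - 52 = 168
VO2max = 15.3 * (168 / 58)
= 15.3 * 2.8966
= 44.32 mL/kg/min

44.32 mL/kg/min


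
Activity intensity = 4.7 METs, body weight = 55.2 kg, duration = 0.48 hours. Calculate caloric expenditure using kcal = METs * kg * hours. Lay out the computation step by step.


kcal = 4.7 * 55.2 * 0.48
= 259.44 * 0.48
= 124.53 kcal

124.53 kcal


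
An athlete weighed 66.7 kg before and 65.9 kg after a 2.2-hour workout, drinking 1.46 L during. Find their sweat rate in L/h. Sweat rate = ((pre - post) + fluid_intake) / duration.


Body mass change = 0.8 kg
Total sweat loss = 0.8 + 1.46 = 2.26 L
Rate = 2.26 / 2.2 = 1.027 L/h

1.027 L/h


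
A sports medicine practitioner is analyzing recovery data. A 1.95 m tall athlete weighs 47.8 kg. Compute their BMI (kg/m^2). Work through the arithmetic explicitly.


height^2 = 3.8025 m^2
BMI = 47.8 / 3.8025 = 12.57 kg/m^2

12.57 kg/m^2


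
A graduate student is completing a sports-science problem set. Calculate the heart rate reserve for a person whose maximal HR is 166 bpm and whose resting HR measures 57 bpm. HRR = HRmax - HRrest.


HRmax = 166 bpm
HRrest = 57 bpm
HRR = 166 - 57 = 109 bpm

109 bpm


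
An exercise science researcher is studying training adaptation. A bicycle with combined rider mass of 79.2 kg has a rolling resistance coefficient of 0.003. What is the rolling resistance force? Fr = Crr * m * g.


Fr = 0.003 * 79.2 * 9.81
= 0.2376 * 9.81
= 2.331 N

2.331 N


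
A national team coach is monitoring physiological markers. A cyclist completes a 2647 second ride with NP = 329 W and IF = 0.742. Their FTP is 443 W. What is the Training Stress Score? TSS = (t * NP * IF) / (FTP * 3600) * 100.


t * NP * IF = 2647 * 329 * 0.742 = 646180.346
FTP * 3600 = 1594800
TSS = (646180.346 / 1594800) * 100 = 40.52

40.52 TSS


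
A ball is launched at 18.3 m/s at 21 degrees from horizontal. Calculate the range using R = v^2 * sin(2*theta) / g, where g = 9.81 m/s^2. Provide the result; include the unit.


sin(2 * 21) = sin(42) = 0.669131
v^2 = 18.3^2 = 334.89
R = 334.89 * 0.669131 / 9.81
= 22.843 m

22.843 m


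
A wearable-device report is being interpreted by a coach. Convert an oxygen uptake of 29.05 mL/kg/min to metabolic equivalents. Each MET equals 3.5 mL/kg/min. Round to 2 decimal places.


One MET = 3.5 mL/kg/min
Number of METs = 29.05 / 3.5
= 8.3 METs

8.3 METs


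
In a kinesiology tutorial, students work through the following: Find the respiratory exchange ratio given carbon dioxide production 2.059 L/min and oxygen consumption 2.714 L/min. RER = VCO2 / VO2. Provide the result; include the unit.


VCO2 = 2.059 L/min
VO2 = 2.714 L/min
RER = 2.059 / 2.714 = 0.7587

0.7587


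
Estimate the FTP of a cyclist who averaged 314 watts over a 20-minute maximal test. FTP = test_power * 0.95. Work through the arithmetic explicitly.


FTP = 314 * 0.95 = 298.3 W

298.3 W


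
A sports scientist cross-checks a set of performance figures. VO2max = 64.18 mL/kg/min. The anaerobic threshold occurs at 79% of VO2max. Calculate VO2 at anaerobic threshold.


AT fraction = 79 / 100 = 0.79
AT VO2 = 64.18 * 0.79
= 50.7 mL/kg/min

50.7 mL/kg/min


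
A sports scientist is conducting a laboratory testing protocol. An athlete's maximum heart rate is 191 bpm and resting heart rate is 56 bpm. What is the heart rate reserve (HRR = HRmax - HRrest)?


HRR = HRmax - HRrest
= 191 - 56
= 135 bpm

135 bpm


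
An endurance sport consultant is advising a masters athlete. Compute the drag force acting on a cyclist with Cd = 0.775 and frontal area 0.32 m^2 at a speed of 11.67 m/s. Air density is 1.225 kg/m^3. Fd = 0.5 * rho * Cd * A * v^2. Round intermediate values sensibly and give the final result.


Step 1: v^2 = 136.1889
Step 2: Fd = 0.5 * 1.225 * 0.775 * 0.32 * 136.1889
= 20.687 N

20.687 N


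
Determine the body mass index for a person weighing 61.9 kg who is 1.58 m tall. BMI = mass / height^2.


BMI = mass / height^2
= 61.9 / 1.58^2
= 61.9 / 2.4964
= 24.8 kg/m^2

24.8 kg/m^2


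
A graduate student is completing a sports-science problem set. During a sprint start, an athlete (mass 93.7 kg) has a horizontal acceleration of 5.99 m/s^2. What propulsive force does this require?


Propulsive force = mass * acceleration
= 93.7 kg * 5.99 m/s^2
= 561.26 N

561.26 N


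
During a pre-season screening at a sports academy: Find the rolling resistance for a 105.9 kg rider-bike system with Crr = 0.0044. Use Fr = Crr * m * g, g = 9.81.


m * g = 105.9 * 9.81 = 1038.879 N
Fr = 0.0044 * 1038.879 = 4.571 N

4.571 N


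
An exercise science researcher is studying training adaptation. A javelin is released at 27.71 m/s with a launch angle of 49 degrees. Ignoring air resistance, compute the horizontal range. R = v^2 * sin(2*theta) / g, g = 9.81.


Launch speed squared = 767.8441
sin(2 * 49 deg) = 0.990268
Range = 767.8441 * 0.990268 / 9.81
= 77.51 m

77.51 m


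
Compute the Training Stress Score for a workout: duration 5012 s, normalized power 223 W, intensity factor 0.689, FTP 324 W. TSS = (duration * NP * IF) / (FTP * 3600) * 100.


Product = 5012 * 223 * 0.689 = 770078.764
Base = 324 * 3600 = 1166400
TSS = 770078.764 / 1166400 * 100 = 66.02

66.02 TSS


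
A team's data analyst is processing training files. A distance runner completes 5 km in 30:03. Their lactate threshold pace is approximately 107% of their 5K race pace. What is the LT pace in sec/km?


Convert to seconds: 30 min 3 s = 1803 s
Pace per km = 1803 / 5 = 360.6 s/km
LT pace = 360.6 * 1.07 = 385.84 s/km

385.84 s/km


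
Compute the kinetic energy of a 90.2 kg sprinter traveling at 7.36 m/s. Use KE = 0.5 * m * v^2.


Velocity squared = 54.1696
KE = 0.5 * 90.2 * 54.1696 = 2443.05 J

2443.05 J


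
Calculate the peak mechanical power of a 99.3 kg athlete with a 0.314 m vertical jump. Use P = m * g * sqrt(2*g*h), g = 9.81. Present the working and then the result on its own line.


First, sqrt(2gh) = sqrt(2 * 9.81 * 0.314)
= sqrt(6.16068) = 2.482072 m/s
Power = 99.3 * 9.81 * 2.482072 = 2417.87 W

2417.87 W


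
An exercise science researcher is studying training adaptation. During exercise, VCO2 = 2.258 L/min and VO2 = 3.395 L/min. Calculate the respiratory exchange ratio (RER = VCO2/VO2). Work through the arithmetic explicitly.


RER = VCO2 / VO2
= 2.258 / 3.395
= 0.6651

0.6651


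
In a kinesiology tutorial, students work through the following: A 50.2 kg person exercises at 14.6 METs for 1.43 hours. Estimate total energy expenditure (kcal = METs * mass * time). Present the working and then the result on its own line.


Energy = METs * mass(kg) * time(h)
= 14.6 * 50.2 * 1.43
= 1048.08 kcal

1048.08 kcal


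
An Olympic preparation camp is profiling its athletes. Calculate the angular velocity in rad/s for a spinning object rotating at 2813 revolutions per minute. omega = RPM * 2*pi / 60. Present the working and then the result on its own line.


omega = RPM * 2*pi / 60
= 2813 * 6.28318531 / 60
= 294.577 rad/s

294.577 rad/s


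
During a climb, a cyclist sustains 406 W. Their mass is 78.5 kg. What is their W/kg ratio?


Power-to-weight = 406 W / 78.5 kg
= 5.172 W/kg

5.172 W/kg


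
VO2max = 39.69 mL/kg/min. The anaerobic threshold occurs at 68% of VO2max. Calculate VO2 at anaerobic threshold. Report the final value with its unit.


AT fraction = 68 / 100 = 0.68
AT VO2 = 39.69 * 0.68
= 26.99 mL/kg/min

26.99 mL/kg/min


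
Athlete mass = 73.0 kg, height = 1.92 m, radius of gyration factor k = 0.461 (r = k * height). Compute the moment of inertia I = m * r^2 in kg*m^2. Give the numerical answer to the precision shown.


r = k * height = 0.461 * 1.92 = 0.88512 m
r^2 = 0.88512^2 = 0.783437
I = 73.0 * 0.783437 = 57.191 kg*m^2

57.191 kg*m^2


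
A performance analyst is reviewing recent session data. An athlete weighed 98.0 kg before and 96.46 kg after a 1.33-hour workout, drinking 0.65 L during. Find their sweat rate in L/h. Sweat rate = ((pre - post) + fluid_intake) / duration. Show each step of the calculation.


Body mass change = 1.54 kg
Total sweat loss = 1.54 + 0.65 = 2.19 L
Rate = 2.19 / 1.33 = 1.647 L/h

1.647 L/h


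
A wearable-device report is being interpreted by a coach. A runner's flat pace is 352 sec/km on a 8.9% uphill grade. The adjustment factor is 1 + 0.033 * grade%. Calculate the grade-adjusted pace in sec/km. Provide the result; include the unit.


Factor = 1 + 0.033 * 8.9 = 1.2937
Adjusted pace = 352 * 1.2937
= 455.38 sec/km

455.38 s/km


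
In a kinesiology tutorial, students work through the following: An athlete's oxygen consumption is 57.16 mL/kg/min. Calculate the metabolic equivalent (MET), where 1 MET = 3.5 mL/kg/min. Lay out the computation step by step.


MET = VO2 / 3.5
= 57.16 / 3.5
= 16.33 METs

16.33 METs


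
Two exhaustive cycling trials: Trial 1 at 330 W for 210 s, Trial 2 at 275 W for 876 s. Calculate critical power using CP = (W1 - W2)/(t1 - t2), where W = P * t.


W1 = 330 * 210 = 69300 J
W2 = 275 * 876 = 240900 J
CP = (69300 - 240900) / (210 - 876)
= -171600 / -666
= 257.66 W

257.66 W


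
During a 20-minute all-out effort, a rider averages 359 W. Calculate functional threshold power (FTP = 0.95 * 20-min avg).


FTP = 0.95 * 359
= 341.05 W

341.05 W


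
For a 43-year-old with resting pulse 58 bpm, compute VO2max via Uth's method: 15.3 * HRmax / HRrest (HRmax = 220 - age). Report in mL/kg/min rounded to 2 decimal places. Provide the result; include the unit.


Step 1: HRmax = 220 - 43 = 177 bpm
Step 2: Ratio = 177 / 58 = 3.0517
Step 3: VO2max = 15.3 * 3.0517 = 46.69 mL/kg/min

46.69 mL/kg/min


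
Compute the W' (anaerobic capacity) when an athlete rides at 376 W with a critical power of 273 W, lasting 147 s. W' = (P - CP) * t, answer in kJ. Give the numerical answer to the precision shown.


Above-CP power = 103 W
Duration = 147 s
W' = 103 * 147 = 15141 J
Convert: 15141 / 1000 = 15.141 kJ

15.141 kJ


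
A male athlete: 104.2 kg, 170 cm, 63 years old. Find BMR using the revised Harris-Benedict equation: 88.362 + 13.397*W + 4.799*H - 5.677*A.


Intercept = 88.362
Weight contribution = 13.397 * 104.2 = 1395.9674
Height contribution = 4.799 * 170 = 815.83
Age contribution = 5.677 * 63 = 357.651
BMR = 88.362 + 1395.9674 + 815.83 - 357.651
= 1942.51 kcal/day

1942.51 kcal/day


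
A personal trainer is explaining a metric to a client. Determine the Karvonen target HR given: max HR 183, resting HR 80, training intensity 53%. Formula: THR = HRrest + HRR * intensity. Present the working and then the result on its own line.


HRR = HRmax - HRrest = 183 - 80 = 103
THR = 80 + 103 * 0.53
= 134.59 bpm

134.59 bpm


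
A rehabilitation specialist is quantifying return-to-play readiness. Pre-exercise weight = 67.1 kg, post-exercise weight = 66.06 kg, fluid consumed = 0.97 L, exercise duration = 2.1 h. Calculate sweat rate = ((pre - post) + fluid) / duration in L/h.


Weight loss = 67.1 - 66.06 = 1.04 kg (approx L)
Total sweat = 1.04 + 0.97 = 2.01 L
Sweat rate = 2.01 / 2.1 = 0.957 L/h

0.957 L/h


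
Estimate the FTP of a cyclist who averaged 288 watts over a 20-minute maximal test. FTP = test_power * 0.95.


FTP = 288 * 0.95 = 273.6 W

273.6 W


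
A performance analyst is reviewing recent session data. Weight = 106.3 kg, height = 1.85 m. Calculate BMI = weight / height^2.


height^2 = 1.85^2 = 3.4225
BMI = 106.3 / 3.4225 = 31.06 kg/m^2

31.06 kg/m^2


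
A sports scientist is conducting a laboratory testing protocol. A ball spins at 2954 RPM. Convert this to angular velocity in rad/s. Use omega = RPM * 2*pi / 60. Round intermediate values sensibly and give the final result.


omega = 2954 * 2 * pi / 60
= 2954 * 6.28318531 / 60
= 18560.529 / 60
= 309.342 rad/s

309.342 rad/s


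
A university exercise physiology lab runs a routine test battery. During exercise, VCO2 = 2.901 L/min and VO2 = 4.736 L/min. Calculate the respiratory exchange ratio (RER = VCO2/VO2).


RER = VCO2 / VO2
= 2.901 / 4.736
= 0.6125

0.6125


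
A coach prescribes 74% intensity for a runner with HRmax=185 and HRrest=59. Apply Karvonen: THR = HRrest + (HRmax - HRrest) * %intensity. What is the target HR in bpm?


Heart rate reserve = 185 - 59 = 126
Intensity fraction = 74 / 100 = 0.74
THR = 59 + 126 * 0.74 = 152.24 bpm

152.24 bpm


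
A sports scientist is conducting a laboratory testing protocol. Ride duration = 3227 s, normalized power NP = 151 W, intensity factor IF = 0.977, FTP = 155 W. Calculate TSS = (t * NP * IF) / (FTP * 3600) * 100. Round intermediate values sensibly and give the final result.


Numerator = 3227 * 151 * 0.977 = 476069.629
Denominator = 155 * 3600 = 558000
TSS = 476069.629 / 558000 * 100
= 85.32

85.32 TSS


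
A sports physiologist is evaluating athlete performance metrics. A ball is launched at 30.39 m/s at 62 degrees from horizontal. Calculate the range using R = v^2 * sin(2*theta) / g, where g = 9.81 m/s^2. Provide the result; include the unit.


sin(2 * 62) = sin(124) = 0.829038
v^2 = 30.39^2 = 923.5521
R = 923.5521 * 0.829038 / 9.81
= 78.049 m

78.049 m


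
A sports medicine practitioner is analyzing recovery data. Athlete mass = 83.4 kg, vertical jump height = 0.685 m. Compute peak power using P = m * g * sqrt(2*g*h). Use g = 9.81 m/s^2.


sqrt(2 * 9.81 * 0.685) = sqrt(13.4397) = 3.66602 m/s
P = 83.4 * 9.81 * 3.66602
= 2999.37 W

2999.37 W


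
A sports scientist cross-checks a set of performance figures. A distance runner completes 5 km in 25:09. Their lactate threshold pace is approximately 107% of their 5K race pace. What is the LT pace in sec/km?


Convert to seconds: 25 min 9 s = 1509 s
Pace per km = 1509 / 5 = 301.8 s/km
LT pace = 301.8 * 1.07 = 322.93 s/km

322.93 s/km


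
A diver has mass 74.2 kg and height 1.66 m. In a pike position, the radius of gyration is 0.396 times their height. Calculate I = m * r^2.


r = 0.396 * 1.66 = 0.65736 m
I = m * r^2 = 74.2 * 0.432122 = 32.063 kg*m^2

32.063 kg*m^2


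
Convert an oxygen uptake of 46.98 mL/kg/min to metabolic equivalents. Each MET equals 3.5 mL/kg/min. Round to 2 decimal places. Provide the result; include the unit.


One MET = 3.5 mL/kg/min
Number of METs = 46.98 / 3.5
= 13.42 METs

13.42 METs


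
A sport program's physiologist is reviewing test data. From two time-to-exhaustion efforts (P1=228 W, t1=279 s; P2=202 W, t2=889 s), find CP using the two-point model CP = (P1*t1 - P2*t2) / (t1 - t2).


Work in trial 1 = 63612 J
Work in trial 2 = 179578 J
Delta work = -115966 J
Delta time = -610 s
CP = -115966 / -610 = 190.11 W

190.11 W


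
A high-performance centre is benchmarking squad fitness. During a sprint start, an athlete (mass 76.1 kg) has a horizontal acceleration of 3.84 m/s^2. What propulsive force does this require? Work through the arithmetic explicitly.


Propulsive force = mass * acceleration
= 76.1 kg * 3.84 m/s^2
= 292.22 N

292.22 N


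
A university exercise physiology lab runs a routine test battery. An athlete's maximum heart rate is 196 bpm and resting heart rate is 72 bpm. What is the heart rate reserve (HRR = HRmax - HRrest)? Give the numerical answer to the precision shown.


HRR = HRmax - HRrest
= 196 - 72
= 124 bpm

124 bpm


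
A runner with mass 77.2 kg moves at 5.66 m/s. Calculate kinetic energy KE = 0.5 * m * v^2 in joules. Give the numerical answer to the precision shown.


v^2 = 5.66^2 = 32.0356
KE = 0.5 * 77.2 * 32.0356
= 1236.57 J

1236.57 J


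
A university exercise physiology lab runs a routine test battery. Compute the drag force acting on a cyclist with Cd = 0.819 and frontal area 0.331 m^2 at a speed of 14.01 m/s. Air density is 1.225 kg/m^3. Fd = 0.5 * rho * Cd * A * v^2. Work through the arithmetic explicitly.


Step 1: v^2 = 196.2801
Step 2: Fd = 0.5 * 1.225 * 0.819 * 0.331 * 196.2801
= 32.591 N

32.591 N


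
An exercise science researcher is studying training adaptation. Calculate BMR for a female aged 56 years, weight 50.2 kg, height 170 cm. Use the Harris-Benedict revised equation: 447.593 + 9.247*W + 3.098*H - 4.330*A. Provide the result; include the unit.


Substituting values:
W term = 9.247 * 50.2 = 464.1994
H term = 3.098 * 170 = 526.66
A term = 4.330 * 56 = 242.48
BMR = 1195.97 kcal/day

1195.97 kcal/day


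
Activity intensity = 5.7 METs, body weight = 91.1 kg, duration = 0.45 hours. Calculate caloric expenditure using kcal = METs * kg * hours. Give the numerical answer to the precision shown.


kcal = 5.7 * 91.1 * 0.45
= 519.27 * 0.45
= 233.67 kcal

233.67 kcal


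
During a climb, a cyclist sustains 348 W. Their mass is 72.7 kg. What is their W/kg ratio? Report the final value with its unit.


Power-to-weight = 348 W / 72.7 kg
= 4.787 W/kg

4.787 W/kg


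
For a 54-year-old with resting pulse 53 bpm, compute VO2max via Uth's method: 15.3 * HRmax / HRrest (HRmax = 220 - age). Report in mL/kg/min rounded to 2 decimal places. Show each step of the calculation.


Step 1: HRmax = 220 - 54 = 166 bpm
Step 2: Ratio = 166 / 53 = 3.1321
Step 3: VO2max = 15.3 * 3.1321 = 47.92 mL/kg/min

47.92 mL/kg/min


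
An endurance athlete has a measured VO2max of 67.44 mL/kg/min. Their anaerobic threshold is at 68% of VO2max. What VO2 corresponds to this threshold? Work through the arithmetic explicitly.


Anaerobic threshold VO2 = VO2max * 68%
= 67.44 * 0.68
= 45.86 mL/kg/min

45.86 mL/kg/min


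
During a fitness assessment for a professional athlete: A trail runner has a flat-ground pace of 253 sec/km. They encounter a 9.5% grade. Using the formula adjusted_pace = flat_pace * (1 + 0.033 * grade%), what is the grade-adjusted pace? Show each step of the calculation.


Grade factor = 1 + 0.033 * 9.5 = 1.3135
Adjusted = 253 * 1.3135 = 332.32 sec/km

332.32 s/km


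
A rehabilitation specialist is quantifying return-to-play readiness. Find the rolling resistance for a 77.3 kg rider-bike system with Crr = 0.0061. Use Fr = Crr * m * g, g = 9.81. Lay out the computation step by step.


m * g = 77.3 * 9.81 = 758.313 N
Fr = 0.0061 * 758.313 = 4.626 N

4.626 N


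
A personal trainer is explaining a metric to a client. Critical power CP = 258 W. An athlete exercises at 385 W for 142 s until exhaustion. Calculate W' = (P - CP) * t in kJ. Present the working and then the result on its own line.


P - CP = 385 - 258 = 127 W
W' = 127 * 142 = 18034 J
= 18034 / 1000 = 18.034 kJ

18.034 kJ


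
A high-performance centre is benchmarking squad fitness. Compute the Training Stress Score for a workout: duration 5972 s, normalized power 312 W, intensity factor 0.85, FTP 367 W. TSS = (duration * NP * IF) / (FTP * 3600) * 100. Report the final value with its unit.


Product = 5972 * 312 * 0.85 = 1583774.4
Base = 367 * 3600 = 1321200
TSS = 1583774.4 / 1321200 * 100 = 119.87

119.87 TSS


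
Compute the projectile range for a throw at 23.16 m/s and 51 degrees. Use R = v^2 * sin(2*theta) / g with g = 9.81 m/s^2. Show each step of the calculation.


Two times the angle = 102 degrees
sin(102) = 0.978148
R = 536.3856 * 0.978148 / 9.81 = 53.483 m

53.483 m


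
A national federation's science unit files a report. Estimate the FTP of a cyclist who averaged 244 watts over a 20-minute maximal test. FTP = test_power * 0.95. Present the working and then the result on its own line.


FTP = 244 * 0.95 = 231.8 W

231.8 W


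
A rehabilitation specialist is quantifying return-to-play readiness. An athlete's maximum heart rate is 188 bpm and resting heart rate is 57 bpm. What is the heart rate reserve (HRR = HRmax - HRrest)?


HRR = HRmax - HRrest
= 188 - 57
= 131 bpm

131 bpm


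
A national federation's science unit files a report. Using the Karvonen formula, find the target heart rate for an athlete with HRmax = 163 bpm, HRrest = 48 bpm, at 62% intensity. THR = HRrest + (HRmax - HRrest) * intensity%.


HRR = 163 - 48 = 115
THR = 48 + 115 * 0.62
= 48 + 71.3
= 119.3 bpm

119.3 bpm


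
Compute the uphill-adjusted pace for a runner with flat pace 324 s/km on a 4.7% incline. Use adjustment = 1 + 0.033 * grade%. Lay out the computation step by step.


Adjustment factor = 1 + 0.033 * 4.7 = 1.1551
Grade-adjusted pace = 324 * 1.1551 = 374.25 s/km

374.25 s/km


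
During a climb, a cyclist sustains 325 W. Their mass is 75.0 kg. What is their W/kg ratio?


Power-to-weight = 325 W / 75.0 kg
= 4.333 W/kg

4.333 W/kg


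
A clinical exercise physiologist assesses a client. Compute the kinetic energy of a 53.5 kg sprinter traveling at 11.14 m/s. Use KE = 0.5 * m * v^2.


Velocity squared = 124.0996
KE = 0.5 * 53.5 * 124.0996 = 3319.66 J

3319.66 J


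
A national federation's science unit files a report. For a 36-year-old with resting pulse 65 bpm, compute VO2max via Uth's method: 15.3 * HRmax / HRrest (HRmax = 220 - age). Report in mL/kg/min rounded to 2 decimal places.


Step 1: HRmax = 220 - 36 = 184 bpm
Step 2: Ratio = 184 / 65 = 2.8308
Step 3: VO2max = 15.3 * 2.8308 = 43.31 mL/kg/min

43.31 mL/kg/min


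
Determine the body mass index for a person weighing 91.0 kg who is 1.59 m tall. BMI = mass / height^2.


BMI = mass / height^2
= 91.0 / 1.59^2
= 91.0 / 2.5281
= 36.0 kg/m^2

36.0 kg/m^2


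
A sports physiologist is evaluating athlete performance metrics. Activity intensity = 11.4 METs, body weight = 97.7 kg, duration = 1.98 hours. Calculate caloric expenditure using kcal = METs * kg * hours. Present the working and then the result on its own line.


kcal = 11.4 * 97.7 * 1.98
= 1113.78 * 1.98
= 2205.28 kcal

2205.28 kcal


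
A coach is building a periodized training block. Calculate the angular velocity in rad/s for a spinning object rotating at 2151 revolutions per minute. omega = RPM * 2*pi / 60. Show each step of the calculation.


omega = RPM * 2*pi / 60
= 2151 * 6.28318531 / 60
= 225.252 rad/s

225.252 rad/s


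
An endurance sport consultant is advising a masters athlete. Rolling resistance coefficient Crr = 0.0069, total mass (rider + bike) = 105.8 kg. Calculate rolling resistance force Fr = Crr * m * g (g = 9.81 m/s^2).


Fr = Crr * m * g
= 0.0069 * 105.8 * 9.81
= 7.161 N

7.161 N


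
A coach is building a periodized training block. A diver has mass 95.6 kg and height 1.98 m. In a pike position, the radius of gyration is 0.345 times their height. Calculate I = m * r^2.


r = 0.345 * 1.98 = 0.6831 m
I = m * r^2 = 95.6 * 0.466626 = 44.609 kg*m^2

44.609 kg*m^2


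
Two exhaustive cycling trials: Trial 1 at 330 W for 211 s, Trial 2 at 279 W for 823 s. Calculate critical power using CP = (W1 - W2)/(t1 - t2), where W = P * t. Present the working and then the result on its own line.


W1 = 330 * 211 = 69630 J
W2 = 279 * 823 = 229617 J
CP = (69630 - 229617) / (211 - 823)
= -159987 / -612
= 261.42 W

261.42 W


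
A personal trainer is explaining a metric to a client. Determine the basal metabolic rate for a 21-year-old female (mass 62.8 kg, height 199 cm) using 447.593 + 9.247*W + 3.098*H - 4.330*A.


BMR = 447.593 + 9.247*62.8 + 3.098*199 - 4.330*21
= 1553.88 kcal/day

1553.88 kcal/day


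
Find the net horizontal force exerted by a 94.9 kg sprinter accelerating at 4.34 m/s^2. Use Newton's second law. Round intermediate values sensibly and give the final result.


Newton's second law: F = m * a
F = 94.9 * 4.34 = 411.87 N

411.87 N


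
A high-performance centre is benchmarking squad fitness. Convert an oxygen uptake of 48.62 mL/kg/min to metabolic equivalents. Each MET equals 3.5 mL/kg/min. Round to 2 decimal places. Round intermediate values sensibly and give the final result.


One MET = 3.5 mL/kg/min
Number of METs = 48.62 / 3.5
= 13.89 METs

13.89 METs


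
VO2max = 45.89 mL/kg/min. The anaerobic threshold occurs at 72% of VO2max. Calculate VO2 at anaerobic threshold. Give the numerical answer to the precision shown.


AT fraction = 72 / 100 = 0.72
AT VO2 = 45.89 * 0.72
= 33.04 mL/kg/min

33.04 mL/kg/min


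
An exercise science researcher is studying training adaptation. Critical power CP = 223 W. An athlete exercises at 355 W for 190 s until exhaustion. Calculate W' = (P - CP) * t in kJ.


P - CP = 355 - 223 = 132 W
W' = 132 * 190 = 25080 J
= 25080 / 1000 = 25.08 kJ

25.08 kJ


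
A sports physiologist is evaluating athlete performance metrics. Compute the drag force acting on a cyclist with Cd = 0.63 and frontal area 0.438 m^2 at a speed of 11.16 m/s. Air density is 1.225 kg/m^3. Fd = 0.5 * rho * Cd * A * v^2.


Step 1: v^2 = 124.5456
Step 2: Fd = 0.5 * 1.225 * 0.63 * 0.438 * 124.5456
= 21.05 N

21.05 N


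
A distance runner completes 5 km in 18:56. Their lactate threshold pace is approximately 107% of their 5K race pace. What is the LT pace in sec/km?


Convert to seconds: 18 min 56 s = 1136 s
Pace per km = 1136 / 5 = 227.2 s/km
LT pace = 227.2 * 1.07 = 243.1 s/km

243.1 s/km


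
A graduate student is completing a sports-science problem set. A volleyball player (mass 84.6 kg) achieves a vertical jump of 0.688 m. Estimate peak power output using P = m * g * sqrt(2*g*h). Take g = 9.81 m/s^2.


2 * g * h = 2 * 9.81 * 0.688 = 13.49856
sqrt(13.49856) = 3.674039 m/s
P = 84.6 * 9.81 * 3.674039 = 3049.18 W

3049.18 W


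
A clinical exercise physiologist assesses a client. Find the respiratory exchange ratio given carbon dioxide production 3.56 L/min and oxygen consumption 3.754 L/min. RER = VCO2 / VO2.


VCO2 = 3.56 L/min
VO2 = 3.754 L/min
RER = 3.56 / 3.754 = 0.9483

0.9483


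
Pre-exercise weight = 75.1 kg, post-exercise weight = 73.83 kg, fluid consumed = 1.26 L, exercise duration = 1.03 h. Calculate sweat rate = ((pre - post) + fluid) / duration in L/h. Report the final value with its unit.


Weight loss = 75.1 - 73.83 = 1.27 kg (approx L)
Total sweat = 1.27 + 1.26 = 2.53 L
Sweat rate = 2.53 / 1.03 = 2.456 L/h

2.456 L/h


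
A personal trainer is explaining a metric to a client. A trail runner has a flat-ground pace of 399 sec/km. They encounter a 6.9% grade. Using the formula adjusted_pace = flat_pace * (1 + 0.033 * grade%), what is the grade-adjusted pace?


Grade factor = 1 + 0.033 * 6.9 = 1.2277
Adjusted = 399 * 1.2277 = 489.85 sec/km

489.85 s/km


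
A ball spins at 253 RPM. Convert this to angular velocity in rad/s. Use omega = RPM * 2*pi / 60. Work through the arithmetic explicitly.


omega = 253 * 2 * pi / 60
= 253 * 6.28318531 / 60
= 1589.646 / 60
= 26.494 rad/s

26.494 rad/s


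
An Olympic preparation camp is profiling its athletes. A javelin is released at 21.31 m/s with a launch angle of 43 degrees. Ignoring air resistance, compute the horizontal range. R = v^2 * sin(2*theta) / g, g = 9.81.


Launch speed squared = 454.1161
sin(2 * 43 deg) = 0.997564
Range = 454.1161 * 0.997564 / 9.81
= 46.178 m

46.178 m


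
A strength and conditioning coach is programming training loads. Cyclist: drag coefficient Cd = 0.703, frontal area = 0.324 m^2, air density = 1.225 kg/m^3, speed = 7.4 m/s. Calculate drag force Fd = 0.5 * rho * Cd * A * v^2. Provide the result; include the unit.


v^2 = 7.4^2 = 54.76
Fd = 0.5 * 1.225 * 0.703 * 0.324 * 54.76
= 7.64 N

7.64 N


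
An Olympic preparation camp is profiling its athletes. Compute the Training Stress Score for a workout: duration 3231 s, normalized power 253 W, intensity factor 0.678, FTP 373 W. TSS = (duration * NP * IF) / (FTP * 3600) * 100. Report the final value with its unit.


Product = 3231 * 253 * 0.678 = 554226.354
Base = 373 * 3600 = 1342800
TSS = 554226.354 / 1342800 * 100 = 41.27

41.27 TSS


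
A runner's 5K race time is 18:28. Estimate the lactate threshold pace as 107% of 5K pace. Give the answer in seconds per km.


Total race time = 18*60 + 28 = 1108 seconds
5K pace = 1108 / 5 = 221.6 sec/km
LT pace = 221.6 * 1.07 = 237.11 sec/km

237.11 s/km
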